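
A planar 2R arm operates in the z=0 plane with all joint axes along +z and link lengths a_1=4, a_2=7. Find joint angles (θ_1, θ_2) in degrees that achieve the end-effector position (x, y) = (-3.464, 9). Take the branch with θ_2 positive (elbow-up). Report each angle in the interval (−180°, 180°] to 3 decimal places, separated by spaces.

72.102 60.001

cos θ_2 = (92.9993−4²−7²)/(2·4·7) = 0.5000; θ_2 = 60.0008° (elbow-up)
β = atan2(9.0000,-3.4640) = 111.0512°; ψ = atan2(6.0622,7.4999) = 38.9488°
θ_1 = β − ψ = 72.1023°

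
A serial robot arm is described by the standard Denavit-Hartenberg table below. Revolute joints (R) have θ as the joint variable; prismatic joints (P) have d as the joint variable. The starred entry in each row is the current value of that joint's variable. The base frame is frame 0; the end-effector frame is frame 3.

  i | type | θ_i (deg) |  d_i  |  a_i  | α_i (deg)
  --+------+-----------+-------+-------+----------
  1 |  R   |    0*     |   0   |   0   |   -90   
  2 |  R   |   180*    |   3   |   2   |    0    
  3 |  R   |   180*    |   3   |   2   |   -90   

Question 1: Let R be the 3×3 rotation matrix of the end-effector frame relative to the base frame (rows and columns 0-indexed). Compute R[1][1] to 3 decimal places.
End-effector y-axis (col 1 of R) = (0.0000,-1.0000,-0.0000)
R[1][1] = -1.0000

-1.000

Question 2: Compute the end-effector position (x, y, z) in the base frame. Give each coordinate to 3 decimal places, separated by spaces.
after link 1: o_1 = (0.0000, 0.0000, 0.0000)
after link 2: o_2 = (-2.0000, 3.0000, -0.0000)
after link 3: o_3 = (-0.0000, 6.0000, 0.0000)

-0.000 6.000 0.000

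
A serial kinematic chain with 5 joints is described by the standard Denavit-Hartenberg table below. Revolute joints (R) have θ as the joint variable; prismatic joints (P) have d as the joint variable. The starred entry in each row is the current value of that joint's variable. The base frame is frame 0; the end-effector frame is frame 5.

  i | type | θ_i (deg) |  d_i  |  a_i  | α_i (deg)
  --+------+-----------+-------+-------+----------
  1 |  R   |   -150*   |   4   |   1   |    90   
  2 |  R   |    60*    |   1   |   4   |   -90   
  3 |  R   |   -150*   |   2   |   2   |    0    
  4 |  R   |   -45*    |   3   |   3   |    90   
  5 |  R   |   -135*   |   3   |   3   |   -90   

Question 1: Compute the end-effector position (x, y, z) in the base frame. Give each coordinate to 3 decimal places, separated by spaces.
0.905 -0.777 7.341

after link 1: o_1 = (-0.8660, -0.5000, 4.0000)
after link 2: o_2 = (-3.0981, -0.6340, 7.4641)
after link 3: o_3 = (-1.3481, 1.5311, 6.9641)
after link 4: o_4 = (2.5449, 2.8821, 5.9546)
after link 5: o_5 = (0.9048, -0.7769, 7.3408)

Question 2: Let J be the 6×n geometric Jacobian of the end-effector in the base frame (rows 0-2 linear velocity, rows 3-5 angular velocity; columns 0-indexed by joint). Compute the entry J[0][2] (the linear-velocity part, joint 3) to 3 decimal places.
axis z_2 = (0.7500,0.4330,0.5000); lever o_n−o_2 = (4.0029,-0.1429,-0.1233)
cross product → J_v[:, 2] = (0.0181,2.0939,-1.8405)
J_ω[:, 2] = z_2
entry J[0][2] = 0.0181

0.018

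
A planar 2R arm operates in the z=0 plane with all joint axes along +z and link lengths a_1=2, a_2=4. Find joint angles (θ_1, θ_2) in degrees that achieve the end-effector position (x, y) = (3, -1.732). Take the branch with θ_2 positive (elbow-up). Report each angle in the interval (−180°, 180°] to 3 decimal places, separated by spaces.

cos θ_2 = (11.9998−2²−4²)/(2·2·4) = -0.5000; θ_2 = 120.0007° (elbow-up)
β = atan2(-1.7320,3.0000) = -29.9993°; ψ = atan2(3.4641,-0.0000) = 90.0007°
θ_1 = β − ψ = -120.0000°

-120.000 120.001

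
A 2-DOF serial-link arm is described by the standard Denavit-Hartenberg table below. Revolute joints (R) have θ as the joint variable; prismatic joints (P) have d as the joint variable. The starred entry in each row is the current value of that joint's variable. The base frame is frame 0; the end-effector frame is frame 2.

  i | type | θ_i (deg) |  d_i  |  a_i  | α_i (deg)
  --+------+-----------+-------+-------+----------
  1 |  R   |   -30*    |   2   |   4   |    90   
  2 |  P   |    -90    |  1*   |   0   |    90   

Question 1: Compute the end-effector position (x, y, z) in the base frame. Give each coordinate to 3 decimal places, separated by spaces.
2.964 -2.866 2.000

after link 1: o_1 = (3.4641, -2.0000, 2.0000)
after link 2: o_2 = (2.9641, -2.8660, 2.0000)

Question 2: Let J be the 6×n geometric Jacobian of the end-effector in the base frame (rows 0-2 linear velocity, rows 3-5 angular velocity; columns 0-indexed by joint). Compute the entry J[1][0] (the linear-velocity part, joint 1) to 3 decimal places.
2.964

axis z_0 = ẑ; lever o_n−o_0 = (2.9641,-2.8660,2.0000)
cross product → J_v[:, 0] = (2.8660,2.9641,-0.0000)
J_ω[:, 0] = z_0
entry J[1][0] = 2.9641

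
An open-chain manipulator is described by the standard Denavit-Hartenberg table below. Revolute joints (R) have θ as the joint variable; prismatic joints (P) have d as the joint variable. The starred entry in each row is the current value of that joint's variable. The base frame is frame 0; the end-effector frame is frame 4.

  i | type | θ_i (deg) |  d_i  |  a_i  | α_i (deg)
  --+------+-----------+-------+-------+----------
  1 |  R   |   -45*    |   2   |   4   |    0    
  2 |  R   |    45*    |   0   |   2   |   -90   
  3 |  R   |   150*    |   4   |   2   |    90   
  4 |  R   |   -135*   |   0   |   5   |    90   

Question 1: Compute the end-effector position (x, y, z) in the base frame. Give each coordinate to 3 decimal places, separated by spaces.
after link 1: o_1 = (2.8284, -2.8284, 2.0000)
after link 2: o_2 = (4.8284, -2.8284, 2.0000)
after link 3: o_3 = (3.0964, 1.1716, 1.0000)
after link 4: o_4 = (6.1582, -2.3640, 2.7678)

6.158 -2.364 2.768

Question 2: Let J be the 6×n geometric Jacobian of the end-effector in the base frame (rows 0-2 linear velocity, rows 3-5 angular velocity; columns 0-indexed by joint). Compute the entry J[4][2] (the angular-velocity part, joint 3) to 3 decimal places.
1.000

axis z_2 = (0.0000,1.0000,0.0000); lever o_n−o_2 = (1.3298,0.4645,0.7678)
cross product → J_v[:, 2] = (0.7678,0.0000,-1.3298)
J_ω[:, 2] = z_2
entry J[4][2] = 1.0000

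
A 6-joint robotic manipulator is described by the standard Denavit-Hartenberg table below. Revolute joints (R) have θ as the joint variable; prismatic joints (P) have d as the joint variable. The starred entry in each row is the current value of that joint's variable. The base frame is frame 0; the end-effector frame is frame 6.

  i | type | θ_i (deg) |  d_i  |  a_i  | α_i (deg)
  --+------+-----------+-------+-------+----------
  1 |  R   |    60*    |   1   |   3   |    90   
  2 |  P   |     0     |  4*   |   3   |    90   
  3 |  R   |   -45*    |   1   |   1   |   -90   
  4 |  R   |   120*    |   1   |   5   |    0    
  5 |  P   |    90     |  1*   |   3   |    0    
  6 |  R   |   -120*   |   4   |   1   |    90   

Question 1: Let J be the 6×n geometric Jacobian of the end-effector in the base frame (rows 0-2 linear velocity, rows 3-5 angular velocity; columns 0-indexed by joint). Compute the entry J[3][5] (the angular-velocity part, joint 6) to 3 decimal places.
0.966

axis z_5 = (0.9659,0.2588,0.0000); lever o_n−o_5 = (3.8637,1.0353,1.0000)
cross product → J_v[:, 5] = (0.2588,-0.9659,0.0000)
J_ω[:, 5] = z_5
entry J[3][5] = 0.9659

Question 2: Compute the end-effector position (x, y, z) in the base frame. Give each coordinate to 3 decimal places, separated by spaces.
after link 1: o_1 = (1.5000, 2.5981, 1.0000)
after link 2: o_2 = (6.4641, 3.1962, 1.0000)
after link 3: o_3 = (6.2053, 4.1621, 0.0000)
after link 4: o_4 = (7.8183, 2.0061, 4.3301)
after link 5: o_5 = (9.4566, -0.2446, 2.8301)
after link 6: o_6 = (13.3203, 0.7906, 3.8301)

13.320 0.791 3.830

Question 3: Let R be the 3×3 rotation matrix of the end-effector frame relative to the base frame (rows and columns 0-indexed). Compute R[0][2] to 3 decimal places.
End-effector z-axis (col 2 of R) = (-0.2588,0.9659,-0.0000)
R[0][2] = -0.2588

-0.259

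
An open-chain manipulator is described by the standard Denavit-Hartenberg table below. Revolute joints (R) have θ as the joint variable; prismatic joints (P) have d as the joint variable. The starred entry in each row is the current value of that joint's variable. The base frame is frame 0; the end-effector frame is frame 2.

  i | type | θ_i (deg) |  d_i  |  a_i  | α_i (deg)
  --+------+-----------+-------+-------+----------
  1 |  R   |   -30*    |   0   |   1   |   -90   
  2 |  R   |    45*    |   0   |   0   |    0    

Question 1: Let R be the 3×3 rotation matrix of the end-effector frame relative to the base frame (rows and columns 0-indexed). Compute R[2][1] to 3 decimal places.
End-effector y-axis (col 1 of R) = (-0.6124,0.3536,-0.7071)
R[2][1] = -0.7071

-0.707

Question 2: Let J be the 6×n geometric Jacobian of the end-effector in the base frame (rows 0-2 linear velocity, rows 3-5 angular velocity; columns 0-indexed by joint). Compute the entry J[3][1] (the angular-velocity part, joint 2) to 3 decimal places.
axis z_1 = (0.5000,0.8660,0.0000); lever o_n−o_1 = (0.0000,0.0000,0.0000)
cross product → J_v[:, 1] = (0.0000,0.0000,0.0000)
J_ω[:, 1] = z_1
entry J[3][1] = 0.5000

0.500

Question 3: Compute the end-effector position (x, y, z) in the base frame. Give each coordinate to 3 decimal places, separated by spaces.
after link 1: o_1 = (0.8660, -0.5000, 0.0000)
after link 2: o_2 = (0.8660, -0.5000, 0.0000)

0.866 -0.500 0.000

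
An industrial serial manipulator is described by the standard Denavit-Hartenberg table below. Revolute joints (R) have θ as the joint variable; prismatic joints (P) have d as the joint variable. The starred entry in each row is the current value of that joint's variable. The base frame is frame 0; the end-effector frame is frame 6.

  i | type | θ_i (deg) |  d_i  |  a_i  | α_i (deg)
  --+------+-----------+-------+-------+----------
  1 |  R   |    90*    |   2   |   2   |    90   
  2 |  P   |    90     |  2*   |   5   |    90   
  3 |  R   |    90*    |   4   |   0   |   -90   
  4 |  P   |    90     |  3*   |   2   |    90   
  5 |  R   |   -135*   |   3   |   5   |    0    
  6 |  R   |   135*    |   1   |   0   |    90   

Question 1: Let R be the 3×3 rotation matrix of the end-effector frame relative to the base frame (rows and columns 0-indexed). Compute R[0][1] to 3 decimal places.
End-effector y-axis (col 1 of R) = (1.0000,-0.0000,0.0000)
R[0][1] = 1.0000

1.000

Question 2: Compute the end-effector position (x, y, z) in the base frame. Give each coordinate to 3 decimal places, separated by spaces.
6.000 7.536 7.536

after link 1: o_1 = (0.0000, 2.0000, 2.0000)
after link 2: o_2 = (2.0000, 2.0000, 7.0000)
after link 3: o_3 = (2.0000, 6.0000, 7.0000)
after link 4: o_4 = (2.0000, 4.0000, 4.0000)
after link 5: o_5 = (5.0000, 7.5355, 7.5355)
after link 6: o_6 = (6.0000, 7.5355, 7.5355)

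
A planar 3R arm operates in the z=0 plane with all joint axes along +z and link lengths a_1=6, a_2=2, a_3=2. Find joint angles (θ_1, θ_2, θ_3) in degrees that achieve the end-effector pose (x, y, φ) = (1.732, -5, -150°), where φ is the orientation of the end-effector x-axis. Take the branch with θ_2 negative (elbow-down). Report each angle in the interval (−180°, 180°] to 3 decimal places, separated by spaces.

-30.000 -120.001 0.001

wrist centre = target − a_3·(cos φ, sin φ) = (3.4641, -4.0000)
cos θ_2 = (27.9996−6²−2²)/(2·6·2) = -0.5000; θ_2 = -120.0010° (elbow-down)
β = atan2(-4.0000,3.4641) = -49.1070°; ψ = atan2(-1.7320,5.0000) = -19.1065°
θ_1 = β − ψ = -30.0005°
θ_3 = φ − θ_1 − θ_2 = 0.0015° (wrapped to (-180°,180°])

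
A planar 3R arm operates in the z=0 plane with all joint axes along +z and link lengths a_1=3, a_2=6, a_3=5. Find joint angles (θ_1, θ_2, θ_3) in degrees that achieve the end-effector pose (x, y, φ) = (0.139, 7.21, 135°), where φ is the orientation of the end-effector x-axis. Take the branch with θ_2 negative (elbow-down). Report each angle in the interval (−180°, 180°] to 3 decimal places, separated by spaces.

134.992 -119.993 120.001

wrist centre = target − a_3·(cos φ, sin φ) = (3.6745, 3.6745)
cos θ_2 = (27.0039−3²−6²)/(2·3·6) = -0.4999; θ_2 = -119.9928° (elbow-down)
β = atan2(3.6745,3.6745) = 44.9995°; ψ = atan2(-5.1965,0.0007) = -89.9928°
θ_1 = β − ψ = 134.9923°
θ_3 = φ − θ_1 − θ_2 = 120.0005° (wrapped to (-180°,180°])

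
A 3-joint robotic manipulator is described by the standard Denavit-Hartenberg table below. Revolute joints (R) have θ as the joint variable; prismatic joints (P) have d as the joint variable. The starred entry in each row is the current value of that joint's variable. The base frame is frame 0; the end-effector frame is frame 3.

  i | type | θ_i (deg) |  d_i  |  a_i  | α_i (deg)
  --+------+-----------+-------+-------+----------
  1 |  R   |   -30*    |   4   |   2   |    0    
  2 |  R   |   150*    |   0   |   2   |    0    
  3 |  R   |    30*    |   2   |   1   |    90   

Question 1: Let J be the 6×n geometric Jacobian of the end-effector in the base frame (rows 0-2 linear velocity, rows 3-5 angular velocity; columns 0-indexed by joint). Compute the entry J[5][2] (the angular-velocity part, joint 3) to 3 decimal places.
axis z_2 = (0.0000,0.0000,1.0000); lever o_n−o_2 = (-0.8660,0.5000,2.0000)
cross product → J_v[:, 2] = (-0.5000,-0.8660,0.0000)
J_ω[:, 2] = z_2
entry J[5][2] = 1.0000

1.000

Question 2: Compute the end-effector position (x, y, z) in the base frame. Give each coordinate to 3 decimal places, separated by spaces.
after link 1: o_1 = (1.7321, -1.0000, 4.0000)
after link 2: o_2 = (0.7321, 0.7321, 4.0000)
after link 3: o_3 = (-0.1340, 1.2321, 6.0000)

-0.134 1.232 6.000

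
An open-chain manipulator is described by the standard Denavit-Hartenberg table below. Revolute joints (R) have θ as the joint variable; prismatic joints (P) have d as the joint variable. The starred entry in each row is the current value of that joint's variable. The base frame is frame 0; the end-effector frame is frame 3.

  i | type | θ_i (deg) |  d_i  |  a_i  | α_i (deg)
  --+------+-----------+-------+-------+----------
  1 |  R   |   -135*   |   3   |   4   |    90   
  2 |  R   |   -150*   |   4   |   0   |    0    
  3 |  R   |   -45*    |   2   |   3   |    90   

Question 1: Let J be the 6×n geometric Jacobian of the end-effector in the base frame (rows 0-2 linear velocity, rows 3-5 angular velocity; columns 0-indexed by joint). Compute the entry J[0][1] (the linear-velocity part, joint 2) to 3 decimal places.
0.549

axis z_1 = (-0.7071,0.7071,0.0000); lever o_n−o_1 = (-2.1936,6.2917,0.7765)
cross product → J_v[:, 1] = (0.5490,0.5490,-2.8978)
J_ω[:, 1] = z_1
entry J[0][1] = 0.5490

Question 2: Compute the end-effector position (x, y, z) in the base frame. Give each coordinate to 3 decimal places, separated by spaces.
after link 1: o_1 = (-2.8284, -2.8284, 3.0000)
after link 2: o_2 = (-5.6569, -0.0000, 3.0000)
after link 3: o_3 = (-5.0220, 3.4633, 3.7765)

-5.022 3.463 3.776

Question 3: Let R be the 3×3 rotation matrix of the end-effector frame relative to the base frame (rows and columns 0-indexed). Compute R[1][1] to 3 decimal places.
0.707

End-effector y-axis (col 1 of R) = (-0.7071,0.7071,0.0000)
R[1][1] = 0.7071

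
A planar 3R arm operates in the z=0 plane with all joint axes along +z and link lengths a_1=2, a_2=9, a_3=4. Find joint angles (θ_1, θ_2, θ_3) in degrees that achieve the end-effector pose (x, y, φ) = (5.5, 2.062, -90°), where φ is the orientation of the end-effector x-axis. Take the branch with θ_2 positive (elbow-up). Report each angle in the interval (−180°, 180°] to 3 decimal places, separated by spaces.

-60.005 120.004 -149.999

wrist centre = target − a_3·(cos φ, sin φ) = (5.5000, 6.0620)
cos θ_2 = (66.9978−2²−9²)/(2·2·9) = -0.5001; θ_2 = 120.0040° (elbow-up)
β = atan2(6.0620,5.5000) = 47.7828°; ψ = atan2(7.7939,-2.5005) = 107.7879°
θ_1 = β − ψ = -60.0051°
θ_3 = φ − θ_1 − θ_2 = -149.9989° (wrapped to (-180°,180°])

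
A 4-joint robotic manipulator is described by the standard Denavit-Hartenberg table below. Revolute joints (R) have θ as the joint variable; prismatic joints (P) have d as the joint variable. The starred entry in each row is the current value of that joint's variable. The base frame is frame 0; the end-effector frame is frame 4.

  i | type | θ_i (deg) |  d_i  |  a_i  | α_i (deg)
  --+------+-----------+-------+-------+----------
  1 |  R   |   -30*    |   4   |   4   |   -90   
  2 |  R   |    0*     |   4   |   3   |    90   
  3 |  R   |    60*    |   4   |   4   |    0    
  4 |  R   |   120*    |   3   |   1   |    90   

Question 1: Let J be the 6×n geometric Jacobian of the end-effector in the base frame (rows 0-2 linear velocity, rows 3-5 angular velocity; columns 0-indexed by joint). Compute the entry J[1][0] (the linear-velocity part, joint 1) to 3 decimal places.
axis z_0 = ẑ; lever o_n−o_0 = (10.6603,2.4641,11.0000)
cross product → J_v[:, 0] = (-2.4641,10.6603,0.0000)
J_ω[:, 0] = z_0
entry J[1][0] = 10.6603

10.660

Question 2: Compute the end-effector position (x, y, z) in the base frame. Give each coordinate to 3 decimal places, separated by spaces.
after link 1: o_1 = (3.4641, -2.0000, 4.0000)
after link 2: o_2 = (8.0622, -0.0359, 4.0000)
after link 3: o_3 = (11.5263, 1.9641, 8.0000)
after link 4: o_4 = (10.6603, 2.4641, 11.0000)

10.660 2.464 11.000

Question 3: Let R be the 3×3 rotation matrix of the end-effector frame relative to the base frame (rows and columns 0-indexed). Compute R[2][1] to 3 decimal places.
End-effector y-axis (col 1 of R) = (-0.0000,-0.0000,1.0000)
R[2][1] = 1.0000

1.000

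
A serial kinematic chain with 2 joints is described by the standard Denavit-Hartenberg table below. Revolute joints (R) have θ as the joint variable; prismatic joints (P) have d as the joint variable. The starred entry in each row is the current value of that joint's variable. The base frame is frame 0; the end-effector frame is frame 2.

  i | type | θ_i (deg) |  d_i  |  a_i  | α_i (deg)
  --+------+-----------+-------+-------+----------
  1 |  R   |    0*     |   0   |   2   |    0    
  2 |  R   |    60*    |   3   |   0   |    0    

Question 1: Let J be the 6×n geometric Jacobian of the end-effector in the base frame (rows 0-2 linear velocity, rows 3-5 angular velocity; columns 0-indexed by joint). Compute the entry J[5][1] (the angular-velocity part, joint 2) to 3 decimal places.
1.000

axis z_1 = (0.0000,0.0000,1.0000); lever o_n−o_1 = (0.0000,0.0000,3.0000)
cross product → J_v[:, 1] = (0.0000,0.0000,0.0000)
J_ω[:, 1] = z_1
entry J[5][1] = 1.0000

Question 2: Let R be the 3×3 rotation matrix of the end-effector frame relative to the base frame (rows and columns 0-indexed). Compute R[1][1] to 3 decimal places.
End-effector y-axis (col 1 of R) = (-0.8660,0.5000,0.0000)
R[1][1] = 0.5000

0.500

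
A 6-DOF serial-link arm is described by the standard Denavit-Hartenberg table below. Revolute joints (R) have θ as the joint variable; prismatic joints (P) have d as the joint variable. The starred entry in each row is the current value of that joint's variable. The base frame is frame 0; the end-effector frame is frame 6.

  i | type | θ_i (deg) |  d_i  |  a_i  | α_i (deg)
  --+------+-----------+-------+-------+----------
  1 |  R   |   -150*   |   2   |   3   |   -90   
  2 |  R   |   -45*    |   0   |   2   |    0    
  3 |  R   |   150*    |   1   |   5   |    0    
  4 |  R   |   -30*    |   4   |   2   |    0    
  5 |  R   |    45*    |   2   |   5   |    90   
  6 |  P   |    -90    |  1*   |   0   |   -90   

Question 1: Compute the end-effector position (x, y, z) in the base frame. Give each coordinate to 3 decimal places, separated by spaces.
after link 1: o_1 = (-2.5981, -1.5000, 2.0000)
after link 2: o_2 = (-3.8228, -2.2071, 3.4142)
after link 3: o_3 = (-2.2021, -2.4261, -1.4154)
after link 4: o_4 = (-0.6504, -6.1490, -3.3473)
after link 5: o_5 = (2.5147, -6.6311, -7.6774)
after link 6: o_6 = (1.7647, -7.0641, -8.1774)

1.765 -7.064 -8.177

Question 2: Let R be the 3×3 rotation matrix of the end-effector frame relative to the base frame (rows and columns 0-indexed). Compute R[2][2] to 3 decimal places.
-0.866

End-effector z-axis (col 2 of R) = (0.4330,0.2500,-0.8660)
R[2][2] = -0.8660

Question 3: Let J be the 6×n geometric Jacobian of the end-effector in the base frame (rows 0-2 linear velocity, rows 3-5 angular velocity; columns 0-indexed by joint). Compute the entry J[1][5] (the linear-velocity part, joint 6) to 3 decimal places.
-0.433

prismatic axis z_5 = (-0.7500,-0.4330,-0.5000)
J_v[:, 5] = z_5; J_ω[:, 5] = (0,0,0)
entry J[1][5] = -0.4330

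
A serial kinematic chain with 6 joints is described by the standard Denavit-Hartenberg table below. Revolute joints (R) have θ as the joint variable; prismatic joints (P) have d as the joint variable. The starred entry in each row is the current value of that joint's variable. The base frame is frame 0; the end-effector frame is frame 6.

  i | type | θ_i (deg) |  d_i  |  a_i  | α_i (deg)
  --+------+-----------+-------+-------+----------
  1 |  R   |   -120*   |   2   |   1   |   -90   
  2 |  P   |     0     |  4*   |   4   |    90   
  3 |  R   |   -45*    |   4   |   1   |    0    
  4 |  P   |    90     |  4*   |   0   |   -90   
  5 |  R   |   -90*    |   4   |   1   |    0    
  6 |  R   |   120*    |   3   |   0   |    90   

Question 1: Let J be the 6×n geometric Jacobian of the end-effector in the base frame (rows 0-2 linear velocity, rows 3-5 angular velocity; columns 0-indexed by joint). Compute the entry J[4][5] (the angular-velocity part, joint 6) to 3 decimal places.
axis z_5 = (0.9659,0.2588,0.0000); lever o_n−o_5 = (2.8978,0.7765,0.0000)
cross product → J_v[:, 5] = (-0.0000,0.0000,0.0000)
J_ω[:, 5] = z_5
entry J[4][5] = 0.2588

0.259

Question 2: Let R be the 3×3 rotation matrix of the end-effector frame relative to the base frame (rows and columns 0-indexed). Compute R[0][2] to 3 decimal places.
0.129

End-effector z-axis (col 2 of R) = (0.1294,-0.4830,0.8660)
R[0][2] = 0.1294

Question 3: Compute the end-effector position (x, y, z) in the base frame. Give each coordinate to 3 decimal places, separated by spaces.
6.760 -4.777 11.000

after link 1: o_1 = (-0.5000, -0.8660, 2.0000)
after link 2: o_2 = (0.9641, -6.3301, 2.0000)
after link 3: o_3 = (-0.0018, -6.5889, 6.0000)
after link 4: o_4 = (-0.0018, -6.5889, 10.0000)
after link 5: o_5 = (3.8619, -5.5537, 11.0000)
after link 6: o_6 = (6.7597, -4.7772, 11.0000)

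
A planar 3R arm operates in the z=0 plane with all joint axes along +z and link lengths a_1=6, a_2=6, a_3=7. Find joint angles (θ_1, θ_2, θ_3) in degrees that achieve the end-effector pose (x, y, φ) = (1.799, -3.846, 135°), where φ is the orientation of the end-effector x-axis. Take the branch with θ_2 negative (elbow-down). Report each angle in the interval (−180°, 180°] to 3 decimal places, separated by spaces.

-30.001 -45.001 -149.998

wrist centre = target − a_3·(cos φ, sin φ) = (6.7487, -8.7957)
cos θ_2 = (122.9108−6²−6²)/(2·6·6) = 0.7071; θ_2 = -45.0010° (elbow-down)
β = atan2(-8.7957,6.7487) = -52.5019°; ψ = atan2(-4.2427,10.2426) = -22.5005°
θ_1 = β − ψ = -30.0014°
θ_3 = φ − θ_1 − θ_2 = -149.9976° (wrapped to (-180°,180°])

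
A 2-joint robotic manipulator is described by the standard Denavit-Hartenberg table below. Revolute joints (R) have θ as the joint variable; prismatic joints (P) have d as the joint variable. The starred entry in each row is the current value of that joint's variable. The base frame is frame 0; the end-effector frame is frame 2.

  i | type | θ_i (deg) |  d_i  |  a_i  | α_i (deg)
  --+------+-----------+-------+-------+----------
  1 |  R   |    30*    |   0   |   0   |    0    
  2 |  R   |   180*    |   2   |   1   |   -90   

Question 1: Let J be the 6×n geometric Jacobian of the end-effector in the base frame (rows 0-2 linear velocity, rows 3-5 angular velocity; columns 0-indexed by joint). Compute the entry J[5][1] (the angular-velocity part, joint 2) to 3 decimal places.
1.000

axis z_1 = (0.0000,0.0000,1.0000); lever o_n−o_1 = (-0.8660,-0.5000,2.0000)
cross product → J_v[:, 1] = (0.5000,-0.8660,0.0000)
J_ω[:, 1] = z_1
entry J[5][1] = 1.0000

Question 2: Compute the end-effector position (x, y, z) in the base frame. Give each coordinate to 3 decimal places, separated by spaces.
-0.866 -0.500 2.000

after link 1: o_1 = (0.0000, 0.0000, 0.0000)
after link 2: o_2 = (-0.8660, -0.5000, 2.0000)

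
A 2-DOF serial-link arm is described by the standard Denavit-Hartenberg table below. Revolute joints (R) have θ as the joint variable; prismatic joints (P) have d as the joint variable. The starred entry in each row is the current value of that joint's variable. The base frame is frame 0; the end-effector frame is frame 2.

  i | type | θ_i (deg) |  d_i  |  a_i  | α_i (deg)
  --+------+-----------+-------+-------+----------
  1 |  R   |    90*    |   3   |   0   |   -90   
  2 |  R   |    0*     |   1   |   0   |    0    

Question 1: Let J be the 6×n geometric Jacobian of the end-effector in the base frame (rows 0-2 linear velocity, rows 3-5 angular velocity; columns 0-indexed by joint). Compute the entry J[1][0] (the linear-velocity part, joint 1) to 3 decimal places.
axis z_0 = ẑ; lever o_n−o_0 = (-1.0000,0.0000,3.0000)
cross product → J_v[:, 0] = (-0.0000,-1.0000,0.0000)
J_ω[:, 0] = z_0
entry J[1][0] = -1.0000

-1.000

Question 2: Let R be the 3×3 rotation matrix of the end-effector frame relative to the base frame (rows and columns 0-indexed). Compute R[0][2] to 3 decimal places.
End-effector z-axis (col 2 of R) = (-1.0000,0.0000,0.0000)
R[0][2] = -1.0000

-1.000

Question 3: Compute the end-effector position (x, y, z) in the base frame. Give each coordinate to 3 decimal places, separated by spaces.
-1.000 0.000 3.000

after link 1: o_1 = (0.0000, 0.0000, 3.0000)
after link 2: o_2 = (-1.0000, 0.0000, 3.0000)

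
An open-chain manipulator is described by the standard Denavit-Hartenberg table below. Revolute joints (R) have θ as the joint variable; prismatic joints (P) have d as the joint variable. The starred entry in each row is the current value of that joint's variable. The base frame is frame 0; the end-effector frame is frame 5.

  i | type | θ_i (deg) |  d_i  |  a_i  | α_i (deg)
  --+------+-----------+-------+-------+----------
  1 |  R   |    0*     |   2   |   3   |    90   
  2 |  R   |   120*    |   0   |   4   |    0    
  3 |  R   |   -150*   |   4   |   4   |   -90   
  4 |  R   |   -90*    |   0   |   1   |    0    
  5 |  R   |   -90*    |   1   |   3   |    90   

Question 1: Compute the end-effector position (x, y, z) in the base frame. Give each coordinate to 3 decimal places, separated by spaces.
2.366 -5.000 5.830

after link 1: o_1 = (3.0000, 0.0000, 2.0000)
after link 2: o_2 = (1.0000, 0.0000, 5.4641)
after link 3: o_3 = (4.4641, -4.0000, 3.4641)
after link 4: o_4 = (4.4641, -5.0000, 3.4641)
after link 5: o_5 = (2.3660, -5.0000, 5.8301)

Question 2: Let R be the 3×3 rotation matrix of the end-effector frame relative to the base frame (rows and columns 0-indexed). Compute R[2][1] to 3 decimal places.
End-effector y-axis (col 1 of R) = (0.5000,-0.0000,0.8660)
R[2][1] = 0.8660

0.866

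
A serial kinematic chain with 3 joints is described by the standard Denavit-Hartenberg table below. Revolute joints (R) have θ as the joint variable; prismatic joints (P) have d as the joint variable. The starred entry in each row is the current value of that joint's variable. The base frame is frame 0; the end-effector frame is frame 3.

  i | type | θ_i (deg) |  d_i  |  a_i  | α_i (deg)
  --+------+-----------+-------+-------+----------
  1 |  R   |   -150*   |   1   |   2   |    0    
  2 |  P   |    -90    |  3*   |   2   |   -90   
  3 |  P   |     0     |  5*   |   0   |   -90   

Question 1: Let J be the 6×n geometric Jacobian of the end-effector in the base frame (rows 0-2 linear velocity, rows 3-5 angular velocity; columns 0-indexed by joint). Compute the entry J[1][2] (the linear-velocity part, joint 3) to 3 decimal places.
-0.500

prismatic axis z_2 = (-0.8660,-0.5000,0.0000)
J_v[:, 2] = z_2; J_ω[:, 2] = (0,0,0)
entry J[1][2] = -0.5000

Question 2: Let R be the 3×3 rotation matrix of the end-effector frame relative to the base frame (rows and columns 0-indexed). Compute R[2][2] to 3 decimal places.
-1.000

End-effector z-axis (col 2 of R) = (-0.0000,-0.0000,-1.0000)
R[2][2] = -1.0000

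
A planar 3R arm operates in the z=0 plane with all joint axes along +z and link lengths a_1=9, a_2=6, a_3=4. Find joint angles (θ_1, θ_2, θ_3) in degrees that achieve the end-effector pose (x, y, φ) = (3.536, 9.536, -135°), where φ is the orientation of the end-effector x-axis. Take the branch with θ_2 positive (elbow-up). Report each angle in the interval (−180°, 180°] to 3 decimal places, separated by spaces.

wrist centre = target − a_3·(cos φ, sin φ) = (6.3644, 12.3644)
cos θ_2 = (193.3850−9²−6²)/(2·9·6) = 0.7073; θ_2 = 44.9869° (elbow-up)
β = atan2(12.3644,6.3644) = 62.7634°; ψ = atan2(4.2417,13.2436) = 17.7593°
θ_1 = β − ψ = 45.0042°
θ_3 = φ − θ_1 − θ_2 = 135.0089° (wrapped to (-180°,180°])

45.004 44.987 135.009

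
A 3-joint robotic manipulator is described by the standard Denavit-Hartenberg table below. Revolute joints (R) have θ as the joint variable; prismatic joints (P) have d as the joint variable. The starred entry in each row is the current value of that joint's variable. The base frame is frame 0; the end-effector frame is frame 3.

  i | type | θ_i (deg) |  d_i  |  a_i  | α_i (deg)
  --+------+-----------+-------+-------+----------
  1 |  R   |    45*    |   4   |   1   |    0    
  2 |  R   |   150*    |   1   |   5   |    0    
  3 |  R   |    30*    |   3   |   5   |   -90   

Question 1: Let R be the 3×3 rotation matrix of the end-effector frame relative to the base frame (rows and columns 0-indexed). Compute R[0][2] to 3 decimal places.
0.707

End-effector z-axis (col 2 of R) = (0.7071,-0.7071,0.0000)
R[0][2] = 0.7071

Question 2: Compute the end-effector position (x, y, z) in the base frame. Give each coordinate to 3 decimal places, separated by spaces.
-7.658 -4.123 8.000

after link 1: o_1 = (0.7071, 0.7071, 4.0000)
after link 2: o_2 = (-4.1225, -0.5870, 5.0000)
after link 3: o_3 = (-7.6581, -4.1225, 8.0000)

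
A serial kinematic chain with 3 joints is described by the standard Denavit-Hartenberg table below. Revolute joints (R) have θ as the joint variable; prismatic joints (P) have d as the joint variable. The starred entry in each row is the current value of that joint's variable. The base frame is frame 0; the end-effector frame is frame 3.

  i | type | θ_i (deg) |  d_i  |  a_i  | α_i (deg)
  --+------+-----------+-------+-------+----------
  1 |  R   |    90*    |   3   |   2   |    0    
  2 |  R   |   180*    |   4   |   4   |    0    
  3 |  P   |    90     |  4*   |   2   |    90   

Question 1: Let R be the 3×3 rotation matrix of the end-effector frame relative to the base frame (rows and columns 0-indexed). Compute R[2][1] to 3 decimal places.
End-effector y-axis (col 1 of R) = (0.0000,0.0000,1.0000)
R[2][1] = 1.0000

1.000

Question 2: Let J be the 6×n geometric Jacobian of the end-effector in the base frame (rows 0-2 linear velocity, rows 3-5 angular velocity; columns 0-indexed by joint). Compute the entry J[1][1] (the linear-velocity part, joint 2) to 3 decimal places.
axis z_1 = (0.0000,0.0000,1.0000); lever o_n−o_1 = (2.0000,-4.0000,8.0000)
cross product → J_v[:, 1] = (4.0000,2.0000,-0.0000)
J_ω[:, 1] = z_1
entry J[1][1] = 2.0000

2.000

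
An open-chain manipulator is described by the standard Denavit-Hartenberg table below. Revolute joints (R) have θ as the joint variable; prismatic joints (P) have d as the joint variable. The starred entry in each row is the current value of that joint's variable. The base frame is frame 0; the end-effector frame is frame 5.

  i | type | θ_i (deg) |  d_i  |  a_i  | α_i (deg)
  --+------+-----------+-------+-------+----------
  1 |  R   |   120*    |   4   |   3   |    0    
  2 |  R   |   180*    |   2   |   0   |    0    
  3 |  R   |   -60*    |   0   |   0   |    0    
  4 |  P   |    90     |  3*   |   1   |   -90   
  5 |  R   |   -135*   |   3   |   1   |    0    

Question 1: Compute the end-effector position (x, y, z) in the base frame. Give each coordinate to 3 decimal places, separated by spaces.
after link 1: o_1 = (-1.5000, 2.5981, 4.0000)
after link 2: o_2 = (-1.5000, 2.5981, 6.0000)
after link 3: o_3 = (-1.5000, 2.5981, 6.0000)
after link 4: o_4 = (-0.6340, 2.0981, 9.0000)
after link 5: o_5 = (0.2537, 5.0497, 9.7071)

0.254 5.050 9.707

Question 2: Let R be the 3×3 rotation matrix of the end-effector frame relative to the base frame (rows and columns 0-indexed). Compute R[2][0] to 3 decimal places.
0.707

End-effector x-axis (col 0 of R) = (-0.6124,0.3536,0.7071)
R[2][0] = 0.7071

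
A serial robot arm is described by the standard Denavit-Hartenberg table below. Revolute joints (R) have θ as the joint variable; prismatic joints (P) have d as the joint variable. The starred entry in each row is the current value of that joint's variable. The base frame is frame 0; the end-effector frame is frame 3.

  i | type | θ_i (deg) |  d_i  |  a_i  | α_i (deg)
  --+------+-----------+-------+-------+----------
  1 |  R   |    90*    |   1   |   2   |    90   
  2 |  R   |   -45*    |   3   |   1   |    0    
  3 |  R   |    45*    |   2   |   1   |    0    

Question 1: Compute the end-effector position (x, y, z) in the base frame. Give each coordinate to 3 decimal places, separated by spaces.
5.000 3.707 0.293

after link 1: o_1 = (0.0000, 2.0000, 1.0000)
after link 2: o_2 = (3.0000, 2.7071, 0.2929)
after link 3: o_3 = (5.0000, 3.7071, 0.2929)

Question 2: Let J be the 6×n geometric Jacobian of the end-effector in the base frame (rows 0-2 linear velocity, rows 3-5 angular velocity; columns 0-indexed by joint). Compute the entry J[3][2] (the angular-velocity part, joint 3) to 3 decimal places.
1.000

axis z_2 = (1.0000,-0.0000,0.0000); lever o_n−o_2 = (2.0000,1.0000,0.0000)
cross product → J_v[:, 2] = (-0.0000,0.0000,1.0000)
J_ω[:, 2] = z_2
entry J[3][2] = 1.0000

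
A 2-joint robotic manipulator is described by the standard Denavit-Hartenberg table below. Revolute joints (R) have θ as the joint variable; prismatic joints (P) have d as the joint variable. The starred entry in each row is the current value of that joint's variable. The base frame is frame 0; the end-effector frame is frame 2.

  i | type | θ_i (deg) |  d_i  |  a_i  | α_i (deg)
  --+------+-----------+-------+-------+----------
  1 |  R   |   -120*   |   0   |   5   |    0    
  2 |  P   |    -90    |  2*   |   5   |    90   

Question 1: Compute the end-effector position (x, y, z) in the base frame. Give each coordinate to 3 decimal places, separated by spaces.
after link 1: o_1 = (-2.5000, -4.3301, 0.0000)
after link 2: o_2 = (-6.8301, -1.8301, 2.0000)

-6.830 -1.830 2.000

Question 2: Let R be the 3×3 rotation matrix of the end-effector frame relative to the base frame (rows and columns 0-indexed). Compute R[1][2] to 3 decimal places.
0.866

End-effector z-axis (col 2 of R) = (0.5000,0.8660,0.0000)
R[1][2] = 0.8660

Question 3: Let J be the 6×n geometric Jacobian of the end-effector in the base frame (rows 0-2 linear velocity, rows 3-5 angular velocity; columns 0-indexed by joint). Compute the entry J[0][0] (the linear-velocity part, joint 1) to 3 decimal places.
1.830

axis z_0 = ẑ; lever o_n−o_0 = (-6.8301,-1.8301,2.0000)
cross product → J_v[:, 0] = (1.8301,-6.8301,0.0000)
J_ω[:, 0] = z_0
entry J[0][0] = 1.8301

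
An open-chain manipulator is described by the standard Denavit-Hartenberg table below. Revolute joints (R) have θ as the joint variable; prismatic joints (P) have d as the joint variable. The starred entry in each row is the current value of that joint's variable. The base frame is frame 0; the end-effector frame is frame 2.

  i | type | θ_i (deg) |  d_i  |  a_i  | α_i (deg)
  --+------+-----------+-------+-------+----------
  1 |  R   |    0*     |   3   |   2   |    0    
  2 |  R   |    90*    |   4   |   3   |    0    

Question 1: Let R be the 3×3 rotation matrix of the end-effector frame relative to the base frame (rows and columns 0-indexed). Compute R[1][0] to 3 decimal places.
1.000

End-effector x-axis (col 0 of R) = (0.0000,1.0000,0.0000)
R[1][0] = 1.0000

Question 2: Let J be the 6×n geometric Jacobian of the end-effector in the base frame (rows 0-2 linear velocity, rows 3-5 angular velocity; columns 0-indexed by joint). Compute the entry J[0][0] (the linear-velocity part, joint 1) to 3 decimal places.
axis z_0 = ẑ; lever o_n−o_0 = (2.0000,3.0000,7.0000)
cross product → J_v[:, 0] = (-3.0000,2.0000,0.0000)
J_ω[:, 0] = z_0
entry J[0][0] = -3.0000

-3.000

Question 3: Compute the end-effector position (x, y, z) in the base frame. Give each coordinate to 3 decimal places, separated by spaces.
after link 1: o_1 = (2.0000, 0.0000, 3.0000)
after link 2: o_2 = (2.0000, 3.0000, 7.0000)

2.000 3.000 7.000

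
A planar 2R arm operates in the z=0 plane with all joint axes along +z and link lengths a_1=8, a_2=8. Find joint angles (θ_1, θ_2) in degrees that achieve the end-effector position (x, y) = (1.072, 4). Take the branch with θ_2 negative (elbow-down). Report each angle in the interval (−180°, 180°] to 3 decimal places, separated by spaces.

149.997 -150.000

cos θ_2 = (17.1492−8²−8²)/(2·8·8) = -0.8660; θ_2 = -149.9996° (elbow-down)
β = atan2(4.0000,1.0720) = 74.9973°; ψ = atan2(-4.0000,1.0718) = -74.9998°
θ_1 = β − ψ = 149.9971°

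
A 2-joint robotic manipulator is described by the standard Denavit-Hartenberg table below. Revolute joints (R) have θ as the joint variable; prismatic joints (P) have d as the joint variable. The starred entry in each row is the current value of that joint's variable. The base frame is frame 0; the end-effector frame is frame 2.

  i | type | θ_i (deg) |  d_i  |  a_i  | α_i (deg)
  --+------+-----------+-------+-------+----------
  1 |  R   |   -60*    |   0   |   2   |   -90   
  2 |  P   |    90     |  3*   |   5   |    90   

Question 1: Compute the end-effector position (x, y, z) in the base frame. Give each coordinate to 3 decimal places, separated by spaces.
after link 1: o_1 = (1.0000, -1.7321, 0.0000)
after link 2: o_2 = (3.5981, -0.2321, -5.0000)

3.598 -0.232 -5.000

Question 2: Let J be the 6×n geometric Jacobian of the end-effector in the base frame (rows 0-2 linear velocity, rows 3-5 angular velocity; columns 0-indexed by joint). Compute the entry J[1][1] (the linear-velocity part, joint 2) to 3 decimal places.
prismatic axis z_1 = (0.8660,0.5000,0.0000)
J_v[:, 1] = z_1; J_ω[:, 1] = (0,0,0)
entry J[1][1] = 0.5000

0.500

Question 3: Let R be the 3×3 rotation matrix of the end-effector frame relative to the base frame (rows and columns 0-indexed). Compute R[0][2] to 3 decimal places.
0.500

End-effector z-axis (col 2 of R) = (0.5000,-0.8660,0.0000)
R[0][2] = 0.5000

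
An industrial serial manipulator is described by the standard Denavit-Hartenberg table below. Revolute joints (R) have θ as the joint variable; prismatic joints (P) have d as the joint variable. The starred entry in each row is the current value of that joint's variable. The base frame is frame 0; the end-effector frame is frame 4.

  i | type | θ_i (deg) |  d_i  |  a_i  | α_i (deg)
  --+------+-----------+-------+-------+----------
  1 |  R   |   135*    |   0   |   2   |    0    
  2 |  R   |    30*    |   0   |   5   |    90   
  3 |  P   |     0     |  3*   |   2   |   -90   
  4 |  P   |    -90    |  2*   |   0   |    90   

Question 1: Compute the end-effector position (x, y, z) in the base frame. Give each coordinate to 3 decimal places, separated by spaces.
-7.399 6.124 2.000

after link 1: o_1 = (-1.4142, 1.4142, 0.0000)
after link 2: o_2 = (-6.2438, 2.7083, 0.0000)
after link 3: o_3 = (-7.3992, 6.1237, 0.0000)
after link 4: o_4 = (-7.3992, 6.1237, 2.0000)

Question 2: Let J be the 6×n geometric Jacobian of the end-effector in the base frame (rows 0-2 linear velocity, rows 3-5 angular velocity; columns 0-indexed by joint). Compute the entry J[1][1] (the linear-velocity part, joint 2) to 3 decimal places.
axis z_1 = (0.0000,0.0000,1.0000); lever o_n−o_1 = (-5.9850,4.7095,2.0000)
cross product → J_v[:, 1] = (-4.7095,-5.9850,0.0000)
J_ω[:, 1] = z_1
entry J[1][1] = -5.9850

-5.985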